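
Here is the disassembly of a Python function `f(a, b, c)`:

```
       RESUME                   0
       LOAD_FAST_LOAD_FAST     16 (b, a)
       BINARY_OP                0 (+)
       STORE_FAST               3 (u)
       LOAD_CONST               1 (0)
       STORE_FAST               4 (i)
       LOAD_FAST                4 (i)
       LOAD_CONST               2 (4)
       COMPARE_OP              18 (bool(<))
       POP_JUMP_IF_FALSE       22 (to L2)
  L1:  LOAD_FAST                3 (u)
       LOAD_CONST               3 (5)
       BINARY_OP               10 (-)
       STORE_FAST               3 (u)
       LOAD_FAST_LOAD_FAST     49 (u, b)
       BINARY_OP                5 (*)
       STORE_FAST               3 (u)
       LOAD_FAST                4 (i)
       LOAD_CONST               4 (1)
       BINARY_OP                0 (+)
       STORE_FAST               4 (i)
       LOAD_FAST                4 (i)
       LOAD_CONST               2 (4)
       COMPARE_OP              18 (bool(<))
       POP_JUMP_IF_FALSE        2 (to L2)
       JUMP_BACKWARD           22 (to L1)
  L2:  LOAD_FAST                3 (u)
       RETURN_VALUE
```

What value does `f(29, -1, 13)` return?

28

LOAD_FAST_LOAD_FAST b,a → push -1,29
BINARY_OP + → -1 + 29 = 28
STORE_FAST u → u=28
LOAD_CONST → push 0
STORE_FAST i → i=0
LOAD_FAST i → push 0
LOAD_CONST → push 4
COMPARE_OP bool(<) → 0 vs 4 = True
POP_JUMP_IF_FALSE → pop True; no jump
LOAD_FAST u → push 28
LOAD_CONST → push 5
BINARY_OP - → 28 - 5 = 23
STORE_FAST u → u=23
LOAD_FAST_LOAD_FAST u,b → push 23,-1
BINARY_OP * → 23 * -1 = -23
STORE_FAST u → u=-23
LOAD_FAST i → push 0
LOAD_CONST → push 1
BINARY_OP + → 0 + 1 = 1
STORE_FAST i → i=1
LOAD_FAST i → push 1
LOAD_CONST → push 4
COMPARE_OP bool(<) → 1 vs 4 = True
POP_JUMP_IF_FALSE → pop True; no jump
LOAD_FAST u → push -23
LOAD_CONST → push 5
BINARY_OP - → -23 - 5 = -28
STORE_FAST u → u=-28
LOAD_FAST_LOAD_FAST u,b → push -28,-1
BINARY_OP * → -28 * -1 = 28
STORE_FAST u → u=28
LOAD_FAST i → push 1
LOAD_CONST → push 1
BINARY_OP + → 1 + 1 = 2
STORE_FAST i → i=2
LOAD_FAST i → push 2
LOAD_CONST → push 4
COMPARE_OP bool(<) → 2 vs 4 = True
POP_JUMP_IF_FALSE → pop True; no jump
LOAD_FAST u → push 28
LOAD_CONST → push 5
BINARY_OP - → 28 - 5 = 23
STORE_FAST u → u=23
LOAD_FAST_LOAD_FAST u,b → push 23,-1
BINARY_OP * → 23 * -1 = -23
STORE_FAST u → u=-23
LOAD_FAST i → push 2
LOAD_CONST → push 1
BINARY_OP + → 2 + 1 = 3
STORE_FAST i → i=3
LOAD_FAST i → push 3
LOAD_CONST → push 4
COMPARE_OP bool(<) → 3 vs 4 = True
POP_JUMP_IF_FALSE → pop True; no jump
LOAD_FAST u → push -23
LOAD_CONST → push 5
BINARY_OP - → -23 - 5 = -28
STORE_FAST u → u=-28
LOAD_FAST_LOAD_FAST u,b → push -28,-1
BINARY_OP * → -28 * -1 = 28
STORE_FAST u → u=28
LOAD_FAST i → push 3
LOAD_CONST → push 1
BINARY_OP + → 3 + 1 = 4
STORE_FAST i → i=4
LOAD_FAST i → push 4
LOAD_CONST → push 4
COMPARE_OP bool(<) → 4 vs 4 = False
POP_JUMP_IF_FALSE → pop False; jump
LOAD_FAST u → push 28
RETURN_VALUE → return 28.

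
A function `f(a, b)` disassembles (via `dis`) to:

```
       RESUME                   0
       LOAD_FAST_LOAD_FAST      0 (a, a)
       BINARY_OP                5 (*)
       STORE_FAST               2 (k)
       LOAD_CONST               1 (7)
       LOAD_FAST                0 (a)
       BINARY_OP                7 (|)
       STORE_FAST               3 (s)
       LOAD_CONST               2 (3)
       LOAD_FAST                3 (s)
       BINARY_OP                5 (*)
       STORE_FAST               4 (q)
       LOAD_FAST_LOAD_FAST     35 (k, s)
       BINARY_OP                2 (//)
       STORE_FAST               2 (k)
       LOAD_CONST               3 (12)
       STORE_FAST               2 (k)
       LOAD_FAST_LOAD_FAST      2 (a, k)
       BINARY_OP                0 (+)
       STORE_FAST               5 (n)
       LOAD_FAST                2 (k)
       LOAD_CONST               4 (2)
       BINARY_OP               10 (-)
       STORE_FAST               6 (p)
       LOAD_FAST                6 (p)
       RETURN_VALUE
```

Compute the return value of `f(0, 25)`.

10

LOAD_FAST_LOAD_FAST a,a → push 0,0. Stack: [0, 0]
BINARY_OP * → 0 * 0 = 0. Stack: [0]
STORE_FAST k → k=0. Stack: []
LOAD_CONST → push 7. Stack: [7]
LOAD_FAST a → push 0. Stack: [7, 0]
BINARY_OP | → 7 | 0 = 7. Stack: [7]
STORE_FAST s → s=7. Stack: []
LOAD_CONST → push 3. Stack: [3]
LOAD_FAST s → push 7. Stack: [3, 7]
BINARY_OP * → 3 * 7 = 21. Stack: [21]
STORE_FAST q → q=21. Stack: []
LOAD_FAST_LOAD_FAST k,s → push 0,7. Stack: [0, 7]
BINARY_OP // → 0 // 7 = 0. Stack: [0]
STORE_FAST k → k=0. Stack: []
LOAD_CONST → push 12. Stack: [12]
STORE_FAST k → k=12. Stack: []
LOAD_FAST_LOAD_FAST a,k → push 0,12. Stack: [0, 12]
BINARY_OP + → 0 + 12 = 12. Stack: [12]
STORE_FAST n → n=12. Stack: []
LOAD_FAST k → push 12. Stack: [12]
LOAD_CONST → push 2. Stack: [12, 2]
BINARY_OP - → 12 - 2 = 10. Stack: [10]
STORE_FAST p → p=10. Stack: []
LOAD_FAST p → push 10. Stack: [10]
RETURN_VALUE → return 10.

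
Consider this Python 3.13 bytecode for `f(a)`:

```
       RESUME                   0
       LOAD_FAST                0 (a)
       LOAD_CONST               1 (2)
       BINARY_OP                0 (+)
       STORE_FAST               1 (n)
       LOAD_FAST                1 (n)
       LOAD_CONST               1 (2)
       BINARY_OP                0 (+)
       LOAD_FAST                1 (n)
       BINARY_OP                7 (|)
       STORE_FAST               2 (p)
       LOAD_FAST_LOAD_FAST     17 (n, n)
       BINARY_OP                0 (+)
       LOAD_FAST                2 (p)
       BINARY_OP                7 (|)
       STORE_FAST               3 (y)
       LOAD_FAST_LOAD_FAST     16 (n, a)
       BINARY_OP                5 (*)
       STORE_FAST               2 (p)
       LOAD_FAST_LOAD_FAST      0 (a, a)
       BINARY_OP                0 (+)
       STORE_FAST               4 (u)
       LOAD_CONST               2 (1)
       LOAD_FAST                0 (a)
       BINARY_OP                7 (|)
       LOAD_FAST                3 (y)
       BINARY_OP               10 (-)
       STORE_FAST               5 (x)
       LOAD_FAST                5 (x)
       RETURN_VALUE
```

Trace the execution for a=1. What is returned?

LOAD_FAST a → push 1. Stack: [1]
LOAD_CONST → push 2. Stack: [1, 2]
BINARY_OP + → 1 + 2 = 3. Stack: [3]
STORE_FAST n → n=3. Stack: []
LOAD_FAST n → push 3. Stack: [3]
LOAD_CONST → push 2. Stack: [3, 2]
BINARY_OP + → 3 + 2 = 5. Stack: [5]
LOAD_FAST n → push 3. Stack: [5, 3]
BINARY_OP | → 5 | 3 = 7. Stack: [7]
STORE_FAST p → p=7. Stack: []
LOAD_FAST_LOAD_FAST n,n → push 3,3. Stack: [3, 3]
BINARY_OP + → 3 + 3 = 6. Stack: [6]
LOAD_FAST p → push 7. Stack: [6, 7]
BINARY_OP | → 6 | 7 = 7. Stack: [7]
STORE_FAST y → y=7. Stack: []
LOAD_FAST_LOAD_FAST n,a → push 3,1. Stack: [3, 1]
BINARY_OP * → 3 * 1 = 3. Stack: [3]
STORE_FAST p → p=3. Stack: []
LOAD_FAST_LOAD_FAST a,a → push 1,1. Stack: [1, 1]
BINARY_OP + → 1 + 1 = 2. Stack: [2]
STORE_FAST u → u=2. Stack: []
LOAD_CONST → push 1. Stack: [1]
LOAD_FAST a → push 1. Stack: [1, 1]
BINARY_OP | → 1 | 1 = 1. Stack: [1]
LOAD_FAST y → push 7. Stack: [1, 7]
BINARY_OP - → 1 - 7 = -6. Stack: [-6]
STORE_FAST x → x=-6. Stack: []
LOAD_FAST x → push -6. Stack: [-6]
RETURN_VALUE → return -6.

-6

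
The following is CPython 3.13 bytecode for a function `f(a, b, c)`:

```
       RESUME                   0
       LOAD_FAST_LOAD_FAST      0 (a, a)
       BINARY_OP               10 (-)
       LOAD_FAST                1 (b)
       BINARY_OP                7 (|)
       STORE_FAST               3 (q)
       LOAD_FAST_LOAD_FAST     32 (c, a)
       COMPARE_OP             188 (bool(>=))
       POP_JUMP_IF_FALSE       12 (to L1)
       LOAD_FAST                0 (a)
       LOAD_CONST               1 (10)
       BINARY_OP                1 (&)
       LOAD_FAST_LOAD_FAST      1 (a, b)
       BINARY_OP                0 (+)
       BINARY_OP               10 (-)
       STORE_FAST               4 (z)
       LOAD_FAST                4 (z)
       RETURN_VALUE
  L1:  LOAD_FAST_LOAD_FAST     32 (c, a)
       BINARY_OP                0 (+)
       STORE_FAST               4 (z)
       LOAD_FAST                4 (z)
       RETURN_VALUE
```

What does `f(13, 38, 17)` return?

LOAD_FAST_LOAD_FAST a,a → push 13,13. Stack: [13, 13]
BINARY_OP - → 13 - 13 = 0. Stack: [0]
LOAD_FAST b → push 38. Stack: [0, 38]
BINARY_OP | → 0 | 38 = 38. Stack: [38]
STORE_FAST q → q=38. Stack: []
LOAD_FAST_LOAD_FAST c,a → push 17,13. Stack: [17, 13]
COMPARE_OP bool(>=) → 17 vs 13 = True. Stack: [True]
POP_JUMP_IF_FALSE → pop True; no jump. Stack: []
LOAD_FAST a → push 13. Stack: [13]
LOAD_CONST → push 10. Stack: [13, 10]
BINARY_OP & → 13 & 10 = 8. Stack: [8]
LOAD_FAST_LOAD_FAST a,b → push 13,38. Stack: [8, 13, 38]
BINARY_OP + → 13 + 38 = 51. Stack: [8, 51]
BINARY_OP - → 8 - 51 = -43. Stack: [-43]
STORE_FAST z → z=-43. Stack: []
LOAD_FAST z → push -43. Stack: [-43]
RETURN_VALUE → return -43.

-43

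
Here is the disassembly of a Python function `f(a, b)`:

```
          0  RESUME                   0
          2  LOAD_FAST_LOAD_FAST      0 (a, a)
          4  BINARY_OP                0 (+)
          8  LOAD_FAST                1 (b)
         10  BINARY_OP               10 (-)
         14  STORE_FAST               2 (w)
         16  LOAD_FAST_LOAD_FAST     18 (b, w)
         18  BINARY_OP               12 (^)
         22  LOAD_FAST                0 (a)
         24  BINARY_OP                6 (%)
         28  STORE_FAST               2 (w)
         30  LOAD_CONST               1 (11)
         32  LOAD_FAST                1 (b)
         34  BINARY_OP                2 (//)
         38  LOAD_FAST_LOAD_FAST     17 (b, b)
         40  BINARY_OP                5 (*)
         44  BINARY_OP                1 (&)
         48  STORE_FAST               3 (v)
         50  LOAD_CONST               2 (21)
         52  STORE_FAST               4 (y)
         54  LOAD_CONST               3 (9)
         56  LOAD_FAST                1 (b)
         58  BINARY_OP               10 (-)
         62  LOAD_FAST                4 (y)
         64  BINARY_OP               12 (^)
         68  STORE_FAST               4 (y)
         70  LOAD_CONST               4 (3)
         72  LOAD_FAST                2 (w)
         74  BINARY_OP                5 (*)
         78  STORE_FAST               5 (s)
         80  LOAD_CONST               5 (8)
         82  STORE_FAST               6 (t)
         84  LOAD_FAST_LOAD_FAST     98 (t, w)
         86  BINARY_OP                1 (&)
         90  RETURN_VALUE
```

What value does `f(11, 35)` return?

0

LOAD_FAST_LOAD_FAST a,a → push 11,11. Stack: [11, 11]
BINARY_OP + → 11 + 11 = 22. Stack: [22]
LOAD_FAST b → push 35. Stack: [22, 35]
BINARY_OP - → 22 - 35 = -13. Stack: [-13]
STORE_FAST w → w=-13. Stack: []
LOAD_FAST_LOAD_FAST b,w → push 35,-13. Stack: [35, -13]
BINARY_OP ^ → 35 ^ -13 = -48. Stack: [-48]
LOAD_FAST a → push 11. Stack: [-48, 11]
BINARY_OP % → -48 % 11 = 7. Stack: [7]
STORE_FAST w → w=7. Stack: []
LOAD_CONST → push 11. Stack: [11]
LOAD_FAST b → push 35. Stack: [11, 35]
BINARY_OP // → 11 // 35 = 0. Stack: [0]
LOAD_FAST_LOAD_FAST b,b → push 35,35. Stack: [0, 35, 35]
BINARY_OP * → 35 * 35 = 1225. Stack: [0, 1225]
BINARY_OP & → 0 & 1225 = 0. Stack: [0]
STORE_FAST v → v=0. Stack: []
LOAD_CONST → push 21. Stack: [21]
STORE_FAST y → y=21. Stack: []
LOAD_CONST → push 9. Stack: [9]
LOAD_FAST b → push 35. Stack: [9, 35]
BINARY_OP - → 9 - 35 = -26. Stack: [-26]
LOAD_FAST y → push 21. Stack: [-26, 21]
BINARY_OP ^ → -26 ^ 21 = -13. Stack: [-13]
STORE_FAST y → y=-13. Stack: []
LOAD_CONST → push 3. Stack: [3]
LOAD_FAST w → push 7. Stack: [3, 7]
BINARY_OP * → 3 * 7 = 21. Stack: [21]
STORE_FAST s → s=21. Stack: []
LOAD_CONST → push 8. Stack: [8]
STORE_FAST t → t=8. Stack: []
LOAD_FAST_LOAD_FAST t,w → push 8,7. Stack: [8, 7]
BINARY_OP & → 8 & 7 = 0. Stack: [0]
RETURN_VALUE → return 0.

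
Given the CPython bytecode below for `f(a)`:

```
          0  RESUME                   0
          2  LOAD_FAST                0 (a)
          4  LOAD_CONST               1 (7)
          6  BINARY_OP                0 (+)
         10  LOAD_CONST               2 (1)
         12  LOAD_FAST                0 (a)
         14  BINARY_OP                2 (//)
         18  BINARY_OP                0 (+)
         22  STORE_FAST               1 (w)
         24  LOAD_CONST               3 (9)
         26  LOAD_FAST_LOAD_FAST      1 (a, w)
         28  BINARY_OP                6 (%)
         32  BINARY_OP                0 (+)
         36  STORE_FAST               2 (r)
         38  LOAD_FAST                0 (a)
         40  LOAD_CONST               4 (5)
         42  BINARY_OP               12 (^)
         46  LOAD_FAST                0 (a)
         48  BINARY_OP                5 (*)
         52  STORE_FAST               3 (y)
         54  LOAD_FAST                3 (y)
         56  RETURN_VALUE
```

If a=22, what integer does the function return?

LOAD_FAST a → push 22. Stack: [22]
LOAD_CONST → push 7. Stack: [22, 7]
BINARY_OP + → 22 + 7 = 29. Stack: [29]
LOAD_CONST → push 1. Stack: [29, 1]
LOAD_FAST a → push 22. Stack: [29, 1, 22]
BINARY_OP // → 1 // 22 = 0. Stack: [29, 0]
BINARY_OP + → 29 + 0 = 29. Stack: [29]
STORE_FAST w → w=29. Stack: []
LOAD_CONST → push 9. Stack: [9]
LOAD_FAST_LOAD_FAST a,w → push 22,29. Stack: [9, 22, 29]
BINARY_OP % → 22 % 29 = 22. Stack: [9, 22]
BINARY_OP + → 9 + 22 = 31. Stack: [31]
STORE_FAST r → r=31. Stack: []
LOAD_FAST a → push 22. Stack: [22]
LOAD_CONST → push 5. Stack: [22, 5]
BINARY_OP ^ → 22 ^ 5 = 19. Stack: [19]
LOAD_FAST a → push 22. Stack: [19, 22]
BINARY_OP * → 19 * 22 = 418. Stack: [418]
STORE_FAST y → y=418. Stack: []
LOAD_FAST y → push 418. Stack: [418]
RETURN_VALUE → return 418.

418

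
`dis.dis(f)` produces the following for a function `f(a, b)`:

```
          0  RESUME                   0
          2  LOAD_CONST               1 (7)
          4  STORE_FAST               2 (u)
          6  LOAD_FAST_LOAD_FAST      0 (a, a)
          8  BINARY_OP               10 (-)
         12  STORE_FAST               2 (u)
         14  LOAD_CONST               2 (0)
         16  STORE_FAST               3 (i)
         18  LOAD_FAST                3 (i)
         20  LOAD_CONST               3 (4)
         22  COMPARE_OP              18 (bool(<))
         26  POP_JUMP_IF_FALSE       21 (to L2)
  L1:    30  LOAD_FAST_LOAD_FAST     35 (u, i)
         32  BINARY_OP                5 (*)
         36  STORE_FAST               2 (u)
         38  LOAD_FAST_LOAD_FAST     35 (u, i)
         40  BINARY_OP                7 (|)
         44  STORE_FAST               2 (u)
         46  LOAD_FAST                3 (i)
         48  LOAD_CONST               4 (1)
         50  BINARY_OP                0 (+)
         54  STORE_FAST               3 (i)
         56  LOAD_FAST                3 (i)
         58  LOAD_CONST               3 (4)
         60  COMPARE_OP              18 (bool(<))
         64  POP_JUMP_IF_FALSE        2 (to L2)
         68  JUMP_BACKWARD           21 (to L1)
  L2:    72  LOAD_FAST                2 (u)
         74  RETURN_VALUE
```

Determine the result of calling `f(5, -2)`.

7

LOAD_CONST → push 7
STORE_FAST u → u=7
LOAD_FAST_LOAD_FAST a,a → push 5,5
BINARY_OP - → 5 - 5 = 0
STORE_FAST u → u=0
LOAD_CONST → push 0
STORE_FAST i → i=0
LOAD_FAST i → push 0
LOAD_CONST → push 4
COMPARE_OP bool(<) → 0 vs 4 = True
POP_JUMP_IF_FALSE → pop True; no jump
LOAD_FAST_LOAD_FAST u,i → push 0,0
BINARY_OP * → 0 * 0 = 0
STORE_FAST u → u=0
LOAD_FAST_LOAD_FAST u,i → push 0,0
BINARY_OP | → 0 | 0 = 0
STORE_FAST u → u=0
LOAD_FAST i → push 0
LOAD_CONST → push 1
BINARY_OP + → 0 + 1 = 1
STORE_FAST i → i=1
LOAD_FAST i → push 1
LOAD_CONST → push 4
COMPARE_OP bool(<) → 1 vs 4 = True
POP_JUMP_IF_FALSE → pop True; no jump
LOAD_FAST_LOAD_FAST u,i → push 0,1
BINARY_OP * → 0 * 1 = 0
STORE_FAST u → u=0
LOAD_FAST_LOAD_FAST u,i → push 0,1
BINARY_OP | → 0 | 1 = 1
STORE_FAST u → u=1
LOAD_FAST i → push 1
LOAD_CONST → push 1
BINARY_OP + → 1 + 1 = 2
STORE_FAST i → i=2
LOAD_FAST i → push 2
LOAD_CONST → push 4
COMPARE_OP bool(<) → 2 vs 4 = True
POP_JUMP_IF_FALSE → pop True; no jump
LOAD_FAST_LOAD_FAST u,i → push 1,2
BINARY_OP * → 1 * 2 = 2
STORE_FAST u → u=2
LOAD_FAST_LOAD_FAST u,i → push 2,2
BINARY_OP | → 2 | 2 = 2
STORE_FAST u → u=2
LOAD_FAST i → push 2
LOAD_CONST → push 1
BINARY_OP + → 2 + 1 = 3
STORE_FAST i → i=3
LOAD_FAST i → push 3
LOAD_CONST → push 4
COMPARE_OP bool(<) → 3 vs 4 = True
POP_JUMP_IF_FALSE → pop True; no jump
LOAD_FAST_LOAD_FAST u,i → push 2,3
BINARY_OP * → 2 * 3 = 6
STORE_FAST u → u=6
LOAD_FAST_LOAD_FAST u,i → push 6,3
BINARY_OP | → 6 | 3 = 7
STORE_FAST u → u=7
LOAD_FAST i → push 3
LOAD_CONST → push 1
BINARY_OP + → 3 + 1 = 4
STORE_FAST i → i=4
LOAD_FAST i → push 4
LOAD_CONST → push 4
COMPARE_OP bool(<) → 4 vs 4 = False
POP_JUMP_IF_FALSE → pop False; jump
LOAD_FAST u → push 7
RETURN_VALUE → return 7.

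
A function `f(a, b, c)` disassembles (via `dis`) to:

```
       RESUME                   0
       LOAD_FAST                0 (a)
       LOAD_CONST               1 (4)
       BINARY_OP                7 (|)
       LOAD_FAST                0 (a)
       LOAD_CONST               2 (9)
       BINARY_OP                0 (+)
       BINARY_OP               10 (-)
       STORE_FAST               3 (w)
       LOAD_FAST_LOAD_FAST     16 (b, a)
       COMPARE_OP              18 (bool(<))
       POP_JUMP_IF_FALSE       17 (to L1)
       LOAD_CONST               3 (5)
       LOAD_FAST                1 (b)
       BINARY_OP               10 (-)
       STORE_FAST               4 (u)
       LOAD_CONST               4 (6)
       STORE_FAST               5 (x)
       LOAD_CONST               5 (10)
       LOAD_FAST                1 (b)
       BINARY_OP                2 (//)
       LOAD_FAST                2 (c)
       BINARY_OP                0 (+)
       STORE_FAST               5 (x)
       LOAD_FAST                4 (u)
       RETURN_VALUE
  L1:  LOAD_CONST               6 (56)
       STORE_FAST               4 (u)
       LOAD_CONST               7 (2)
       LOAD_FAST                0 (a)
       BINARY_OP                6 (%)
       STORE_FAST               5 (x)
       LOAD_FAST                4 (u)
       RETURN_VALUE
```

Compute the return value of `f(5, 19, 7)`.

56

LOAD_FAST a → push 5. Stack: [5]
LOAD_CONST → push 4. Stack: [5, 4]
BINARY_OP | → 5 | 4 = 5. Stack: [5]
LOAD_FAST a → push 5. Stack: [5, 5]
LOAD_CONST → push 9. Stack: [5, 5, 9]
BINARY_OP + → 5 + 9 = 14. Stack: [5, 14]
BINARY_OP - → 5 - 14 = -9. Stack: [-9]
STORE_FAST w → w=-9. Stack: []
LOAD_FAST_LOAD_FAST b,a → push 19,5. Stack: [19, 5]
COMPARE_OP bool(<) → 19 vs 5 = False. Stack: [False]
POP_JUMP_IF_FALSE → pop False; jump. Stack: []
LOAD_CONST → push 56. Stack: [56]
STORE_FAST u → u=56. Stack: []
LOAD_CONST → push 2. Stack: [2]
LOAD_FAST a → push 5. Stack: [2, 5]
BINARY_OP % → 2 % 5 = 2. Stack: [2]
STORE_FAST x → x=2. Stack: []
LOAD_FAST u → push 56. Stack: [56]
RETURN_VALUE → return 56.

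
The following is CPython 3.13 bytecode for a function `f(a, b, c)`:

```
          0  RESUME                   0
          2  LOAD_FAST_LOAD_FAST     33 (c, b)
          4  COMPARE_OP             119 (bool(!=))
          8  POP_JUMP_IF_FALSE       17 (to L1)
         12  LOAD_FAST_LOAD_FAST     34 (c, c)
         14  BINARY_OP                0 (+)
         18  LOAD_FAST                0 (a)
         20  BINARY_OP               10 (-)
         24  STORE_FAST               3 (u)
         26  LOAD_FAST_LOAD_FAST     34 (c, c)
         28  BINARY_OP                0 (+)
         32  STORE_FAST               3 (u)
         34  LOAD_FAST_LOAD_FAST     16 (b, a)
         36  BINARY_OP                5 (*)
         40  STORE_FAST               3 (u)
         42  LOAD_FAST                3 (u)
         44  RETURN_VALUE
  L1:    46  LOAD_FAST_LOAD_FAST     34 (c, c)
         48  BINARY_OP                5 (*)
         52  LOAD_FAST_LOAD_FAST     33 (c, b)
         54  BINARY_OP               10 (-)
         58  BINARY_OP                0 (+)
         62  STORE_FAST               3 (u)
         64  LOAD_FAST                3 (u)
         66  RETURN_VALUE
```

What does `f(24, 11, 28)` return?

LOAD_FAST_LOAD_FAST c,b → push 28,11. Stack: [28, 11]
COMPARE_OP bool(!=) → 28 vs 11 = True. Stack: [True]
POP_JUMP_IF_FALSE → pop True; no jump. Stack: []
LOAD_FAST_LOAD_FAST c,c → push 28,28. Stack: [28, 28]
BINARY_OP + → 28 + 28 = 56. Stack: [56]
LOAD_FAST a → push 24. Stack: [56, 24]
BINARY_OP - → 56 - 24 = 32. Stack: [32]
STORE_FAST u → u=32. Stack: []
LOAD_FAST_LOAD_FAST c,c → push 28,28. Stack: [28, 28]
BINARY_OP + → 28 + 28 = 56. Stack: [56]
STORE_FAST u → u=56. Stack: []
LOAD_FAST_LOAD_FAST b,a → push 11,24. Stack: [11, 24]
BINARY_OP * → 11 * 24 = 264. Stack: [264]
STORE_FAST u → u=264. Stack: []
LOAD_FAST u → push 264. Stack: [264]
RETURN_VALUE → return 264.

264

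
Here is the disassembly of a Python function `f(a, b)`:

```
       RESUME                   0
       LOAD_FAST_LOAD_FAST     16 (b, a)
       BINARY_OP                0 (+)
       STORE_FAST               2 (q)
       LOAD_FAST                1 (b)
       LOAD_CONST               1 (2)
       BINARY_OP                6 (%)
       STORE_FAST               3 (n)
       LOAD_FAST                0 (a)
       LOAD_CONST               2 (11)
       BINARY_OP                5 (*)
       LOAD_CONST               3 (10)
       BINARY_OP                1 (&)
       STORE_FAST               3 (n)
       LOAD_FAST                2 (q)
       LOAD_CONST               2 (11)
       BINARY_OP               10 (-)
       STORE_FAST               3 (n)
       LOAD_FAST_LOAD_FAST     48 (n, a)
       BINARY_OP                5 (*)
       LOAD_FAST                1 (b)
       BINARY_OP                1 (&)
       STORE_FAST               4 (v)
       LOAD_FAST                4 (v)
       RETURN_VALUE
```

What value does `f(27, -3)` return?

349

LOAD_FAST_LOAD_FAST b,a → push -3,27. Stack: [-3, 27]
BINARY_OP + → -3 + 27 = 24. Stack: [24]
STORE_FAST q → q=24. Stack: []
LOAD_FAST b → push -3. Stack: [-3]
LOAD_CONST → push 2. Stack: [-3, 2]
BINARY_OP % → -3 % 2 = 1. Stack: [1]
STORE_FAST n → n=1. Stack: []
LOAD_FAST a → push 27. Stack: [27]
LOAD_CONST → push 11. Stack: [27, 11]
BINARY_OP * → 27 * 11 = 297. Stack: [297]
LOAD_CONST → push 10. Stack: [297, 10]
BINARY_OP & → 297 & 10 = 8. Stack: [8]
STORE_FAST n → n=8. Stack: []
LOAD_FAST q → push 24. Stack: [24]
LOAD_CONST → push 11. Stack: [24, 11]
BINARY_OP - → 24 - 11 = 13. Stack: [13]
STORE_FAST n → n=13. Stack: []
LOAD_FAST_LOAD_FAST n,a → push 13,27. Stack: [13, 27]
BINARY_OP * → 13 * 27 = 351. Stack: [351]
LOAD_FAST b → push -3. Stack: [351, -3]
BINARY_OP & → 351 & -3 = 349. Stack: [349]
STORE_FAST v → v=349. Stack: []
LOAD_FAST v → push 349. Stack: [349]
RETURN_VALUE → return 349.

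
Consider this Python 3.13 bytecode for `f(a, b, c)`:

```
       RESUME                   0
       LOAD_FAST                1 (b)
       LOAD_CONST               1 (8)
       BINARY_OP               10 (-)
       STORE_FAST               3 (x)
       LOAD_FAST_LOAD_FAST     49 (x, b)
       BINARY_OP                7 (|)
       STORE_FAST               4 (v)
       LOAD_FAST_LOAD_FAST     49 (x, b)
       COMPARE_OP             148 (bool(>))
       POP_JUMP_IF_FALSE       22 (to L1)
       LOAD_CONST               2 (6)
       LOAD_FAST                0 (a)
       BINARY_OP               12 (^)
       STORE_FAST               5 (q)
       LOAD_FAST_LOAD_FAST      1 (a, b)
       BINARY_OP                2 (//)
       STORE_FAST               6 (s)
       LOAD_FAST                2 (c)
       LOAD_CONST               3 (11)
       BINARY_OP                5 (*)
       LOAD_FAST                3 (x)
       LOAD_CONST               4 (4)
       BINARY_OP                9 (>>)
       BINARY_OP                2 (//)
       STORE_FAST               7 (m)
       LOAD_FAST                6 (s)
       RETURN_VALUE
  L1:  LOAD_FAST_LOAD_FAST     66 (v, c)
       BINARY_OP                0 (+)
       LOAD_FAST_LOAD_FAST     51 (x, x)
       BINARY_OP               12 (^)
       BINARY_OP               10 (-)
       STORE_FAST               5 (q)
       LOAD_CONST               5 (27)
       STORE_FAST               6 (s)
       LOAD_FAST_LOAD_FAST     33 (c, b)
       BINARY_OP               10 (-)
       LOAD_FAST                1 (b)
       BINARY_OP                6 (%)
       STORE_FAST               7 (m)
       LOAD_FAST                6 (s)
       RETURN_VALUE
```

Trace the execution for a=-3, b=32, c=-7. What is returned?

LOAD_FAST b → push 32. Stack: [32]
LOAD_CONST → push 8. Stack: [32, 8]
BINARY_OP - → 32 - 8 = 24. Stack: [24]
STORE_FAST x → x=24. Stack: []
LOAD_FAST_LOAD_FAST x,b → push 24,32. Stack: [24, 32]
BINARY_OP | → 24 | 32 = 56. Stack: [56]
STORE_FAST v → v=56. Stack: []
LOAD_FAST_LOAD_FAST x,b → push 24,32. Stack: [24, 32]
COMPARE_OP bool(>) → 24 vs 32 = False. Stack: [False]
POP_JUMP_IF_FALSE → pop False; jump. Stack: []
LOAD_FAST_LOAD_FAST v,c → push 56,-7. Stack: [56, -7]
BINARY_OP + → 56 + -7 = 49. Stack: [49]
LOAD_FAST_LOAD_FAST x,x → push 24,24. Stack: [49, 24, 24]
BINARY_OP ^ → 24 ^ 24 = 0. Stack: [49, 0]
BINARY_OP - → 49 - 0 = 49. Stack: [49]
STORE_FAST q → q=49. Stack: []
LOAD_CONST → push 27. Stack: [27]
STORE_FAST s → s=27. Stack: []
LOAD_FAST_LOAD_FAST c,b → push -7,32. Stack: [-7, 32]
BINARY_OP - → -7 - 32 = -39. Stack: [-39]
LOAD_FAST b → push 32. Stack: [-39, 32]
BINARY_OP % → -39 % 32 = 25. Stack: [25]
STORE_FAST m → m=25. Stack: []
LOAD_FAST s → push 27. Stack: [27]
RETURN_VALUE → return 27.

27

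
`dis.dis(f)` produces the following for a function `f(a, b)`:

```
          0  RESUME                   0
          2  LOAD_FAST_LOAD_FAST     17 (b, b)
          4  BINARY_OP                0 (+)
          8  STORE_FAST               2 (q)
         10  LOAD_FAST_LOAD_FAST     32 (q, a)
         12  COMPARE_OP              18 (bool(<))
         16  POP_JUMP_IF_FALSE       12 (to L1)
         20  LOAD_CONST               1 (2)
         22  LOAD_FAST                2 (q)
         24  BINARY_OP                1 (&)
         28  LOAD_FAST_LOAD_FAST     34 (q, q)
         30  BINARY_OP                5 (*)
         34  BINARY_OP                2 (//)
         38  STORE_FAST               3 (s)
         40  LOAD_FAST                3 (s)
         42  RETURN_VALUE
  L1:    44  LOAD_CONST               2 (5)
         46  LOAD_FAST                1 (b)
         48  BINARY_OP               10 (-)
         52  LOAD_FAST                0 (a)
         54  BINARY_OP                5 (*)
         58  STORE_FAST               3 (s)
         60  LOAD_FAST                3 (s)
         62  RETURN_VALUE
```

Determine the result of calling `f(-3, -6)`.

LOAD_FAST_LOAD_FAST b,b → push -6,-6. Stack: [-6, -6]
BINARY_OP + → -6 + -6 = -12. Stack: [-12]
STORE_FAST q → q=-12. Stack: []
LOAD_FAST_LOAD_FAST q,a → push -12,-3. Stack: [-12, -3]
COMPARE_OP bool(<) → -12 vs -3 = True. Stack: [True]
POP_JUMP_IF_FALSE → pop True; no jump. Stack: []
LOAD_CONST → push 2. Stack: [2]
LOAD_FAST q → push -12. Stack: [2, -12]
BINARY_OP & → 2 & -12 = 0. Stack: [0]
LOAD_FAST_LOAD_FAST q,q → push -12,-12. Stack: [0, -12, -12]
BINARY_OP * → -12 * -12 = 144. Stack: [0, 144]
BINARY_OP // → 0 // 144 = 0. Stack: [0]
STORE_FAST s → s=0. Stack: []
LOAD_FAST s → push 0. Stack: [0]
RETURN_VALUE → return 0.

0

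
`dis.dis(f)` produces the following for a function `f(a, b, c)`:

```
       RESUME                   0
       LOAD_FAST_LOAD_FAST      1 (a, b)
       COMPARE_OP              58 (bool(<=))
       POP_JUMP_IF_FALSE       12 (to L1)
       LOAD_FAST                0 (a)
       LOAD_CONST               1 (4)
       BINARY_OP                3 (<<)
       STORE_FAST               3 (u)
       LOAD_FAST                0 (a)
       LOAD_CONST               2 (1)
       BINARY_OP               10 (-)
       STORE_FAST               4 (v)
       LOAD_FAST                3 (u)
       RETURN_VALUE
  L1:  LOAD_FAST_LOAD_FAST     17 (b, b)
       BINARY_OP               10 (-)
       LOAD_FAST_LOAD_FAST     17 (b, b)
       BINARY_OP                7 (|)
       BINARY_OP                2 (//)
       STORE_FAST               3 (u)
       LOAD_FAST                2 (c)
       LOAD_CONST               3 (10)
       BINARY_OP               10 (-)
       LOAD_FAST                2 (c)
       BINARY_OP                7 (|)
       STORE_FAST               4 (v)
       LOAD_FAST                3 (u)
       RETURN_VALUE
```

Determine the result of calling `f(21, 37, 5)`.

336

LOAD_FAST_LOAD_FAST a,b → push 21,37. Stack: [21, 37]
COMPARE_OP bool(<=) → 21 vs 37 = True. Stack: [True]
POP_JUMP_IF_FALSE → pop True; no jump. Stack: []
LOAD_FAST a → push 21. Stack: [21]
LOAD_CONST → push 4. Stack: [21, 4]
BINARY_OP << → 21 << 4 = 336. Stack: [336]
STORE_FAST u → u=336. Stack: []
LOAD_FAST a → push 21. Stack: [21]
LOAD_CONST → push 1. Stack: [21, 1]
BINARY_OP - → 21 - 1 = 20. Stack: [20]
STORE_FAST v → v=20. Stack: []
LOAD_FAST u → push 336. Stack: [336]
RETURN_VALUE → return 336.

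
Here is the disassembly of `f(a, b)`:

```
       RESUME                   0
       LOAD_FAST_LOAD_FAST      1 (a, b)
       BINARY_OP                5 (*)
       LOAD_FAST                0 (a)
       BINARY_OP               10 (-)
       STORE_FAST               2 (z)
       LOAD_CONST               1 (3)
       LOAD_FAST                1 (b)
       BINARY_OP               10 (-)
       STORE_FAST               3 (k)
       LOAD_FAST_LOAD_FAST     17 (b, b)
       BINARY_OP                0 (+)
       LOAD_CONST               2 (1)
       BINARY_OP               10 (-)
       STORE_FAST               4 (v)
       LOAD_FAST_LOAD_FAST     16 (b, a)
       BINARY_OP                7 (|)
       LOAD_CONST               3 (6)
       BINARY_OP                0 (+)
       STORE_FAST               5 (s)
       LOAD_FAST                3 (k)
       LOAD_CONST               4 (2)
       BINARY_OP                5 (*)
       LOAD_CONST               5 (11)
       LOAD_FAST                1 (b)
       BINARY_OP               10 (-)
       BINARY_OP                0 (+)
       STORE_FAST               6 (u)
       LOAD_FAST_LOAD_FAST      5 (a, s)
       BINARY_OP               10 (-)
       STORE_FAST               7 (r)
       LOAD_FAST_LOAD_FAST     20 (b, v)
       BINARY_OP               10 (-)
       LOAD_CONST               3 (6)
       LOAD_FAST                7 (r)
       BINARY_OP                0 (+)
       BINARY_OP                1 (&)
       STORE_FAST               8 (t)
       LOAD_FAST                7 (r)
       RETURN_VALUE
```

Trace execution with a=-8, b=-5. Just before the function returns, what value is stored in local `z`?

48

LOAD_FAST_LOAD_FAST a,b → push -8,-5. Stack: [-8, -5]
BINARY_OP * → -8 * -5 = 40. Stack: [40]
LOAD_FAST a → push -8. Stack: [40, -8]
BINARY_OP - → 40 - -8 = 48. Stack: [48]
STORE_FAST z → z=48. Stack: []
LOAD_CONST → push 3. Stack: [3]
LOAD_FAST b → push -5. Stack: [3, -5]
BINARY_OP - → 3 - -5 = 8. Stack: [8]
STORE_FAST k → k=8. Stack: []
LOAD_FAST_LOAD_FAST b,b → push -5,-5. Stack: [-5, -5]
BINARY_OP + → -5 + -5 = -10. Stack: [-10]
LOAD_CONST → push 1. Stack: [-10, 1]
BINARY_OP - → -10 - 1 = -11. Stack: [-11]
STORE_FAST v → v=-11. Stack: []
LOAD_FAST_LOAD_FAST b,a → push -5,-8. Stack: [-5, -8]
BINARY_OP | → -5 | -8 = -5. Stack: [-5]
LOAD_CONST → push 6. Stack: [-5, 6]
BINARY_OP + → -5 + 6 = 1. Stack: [1]
STORE_FAST s → s=1. Stack: []
LOAD_FAST k → push 8. Stack: [8]
LOAD_CONST → push 2. Stack: [8, 2]
BINARY_OP * → 8 * 2 = 16. Stack: [16]
LOAD_CONST → push 11. Stack: [16, 11]
LOAD_FAST b → push -5. Stack: [16, 11, -5]
BINARY_OP - → 11 - -5 = 16. Stack: [16, 16]
BINARY_OP + → 16 + 16 = 32. Stack: [32]
STORE_FAST u → u=32. Stack: []
LOAD_FAST_LOAD_FAST a,s → push -8,1. Stack: [-8, 1]
BINARY_OP - → -8 - 1 = -9. Stack: [-9]
STORE_FAST r → r=-9. Stack: []
LOAD_FAST_LOAD_FAST b,v → push -5,-11. Stack: [-5, -11]
BINARY_OP - → -5 - -11 = 6. Stack: [6]
LOAD_CONST → push 6. Stack: [6, 6]
LOAD_FAST r → push -9. Stack: [6, 6, -9]
BINARY_OP + → 6 + -9 = -3. Stack: [6, -3]
BINARY_OP & → 6 & -3 = 4. Stack: [4]
STORE_FAST t → t=4. Stack: []
LOAD_FAST r → push -9. Stack: [-9]
RETURN_VALUE → return -9.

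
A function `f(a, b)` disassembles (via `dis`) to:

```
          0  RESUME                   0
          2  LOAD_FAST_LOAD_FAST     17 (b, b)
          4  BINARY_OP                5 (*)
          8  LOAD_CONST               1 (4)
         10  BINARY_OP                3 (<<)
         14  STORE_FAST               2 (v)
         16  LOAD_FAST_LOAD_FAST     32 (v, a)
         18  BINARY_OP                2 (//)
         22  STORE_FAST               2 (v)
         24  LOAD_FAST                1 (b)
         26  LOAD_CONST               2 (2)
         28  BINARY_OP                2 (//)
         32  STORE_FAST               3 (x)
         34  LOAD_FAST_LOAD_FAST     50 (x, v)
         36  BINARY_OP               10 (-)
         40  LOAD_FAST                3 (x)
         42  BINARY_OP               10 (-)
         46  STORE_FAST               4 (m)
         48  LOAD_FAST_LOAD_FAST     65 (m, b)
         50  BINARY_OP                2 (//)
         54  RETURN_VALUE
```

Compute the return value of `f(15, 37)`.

-40

LOAD_FAST_LOAD_FAST b,b → push 37,37. Stack: [37, 37]
BINARY_OP * → 37 * 37 = 1369. Stack: [1369]
LOAD_CONST → push 4. Stack: [1369, 4]
BINARY_OP << → 1369 << 4 = 21904. Stack: [21904]
STORE_FAST v → v=21904. Stack: []
LOAD_FAST_LOAD_FAST v,a → push 21904,15. Stack: [21904, 15]
BINARY_OP // → 21904 // 15 = 1460. Stack: [1460]
STORE_FAST v → v=1460. Stack: []
LOAD_FAST b → push 37. Stack: [37]
LOAD_CONST → push 2. Stack: [37, 2]
BINARY_OP // → 37 // 2 = 18. Stack: [18]
STORE_FAST x → x=18. Stack: []
LOAD_FAST_LOAD_FAST x,v → push 18,1460. Stack: [18, 1460]
BINARY_OP - → 18 - 1460 = -1442. Stack: [-1442]
LOAD_FAST x → push 18. Stack: [-1442, 18]
BINARY_OP - → -1442 - 18 = -1460. Stack: [-1460]
STORE_FAST m → m=-1460. Stack: []
LOAD_FAST_LOAD_FAST m,b → push -1460,37. Stack: [-1460, 37]
BINARY_OP // → -1460 // 37 = -40. Stack: [-40]
RETURN_VALUE → return -40.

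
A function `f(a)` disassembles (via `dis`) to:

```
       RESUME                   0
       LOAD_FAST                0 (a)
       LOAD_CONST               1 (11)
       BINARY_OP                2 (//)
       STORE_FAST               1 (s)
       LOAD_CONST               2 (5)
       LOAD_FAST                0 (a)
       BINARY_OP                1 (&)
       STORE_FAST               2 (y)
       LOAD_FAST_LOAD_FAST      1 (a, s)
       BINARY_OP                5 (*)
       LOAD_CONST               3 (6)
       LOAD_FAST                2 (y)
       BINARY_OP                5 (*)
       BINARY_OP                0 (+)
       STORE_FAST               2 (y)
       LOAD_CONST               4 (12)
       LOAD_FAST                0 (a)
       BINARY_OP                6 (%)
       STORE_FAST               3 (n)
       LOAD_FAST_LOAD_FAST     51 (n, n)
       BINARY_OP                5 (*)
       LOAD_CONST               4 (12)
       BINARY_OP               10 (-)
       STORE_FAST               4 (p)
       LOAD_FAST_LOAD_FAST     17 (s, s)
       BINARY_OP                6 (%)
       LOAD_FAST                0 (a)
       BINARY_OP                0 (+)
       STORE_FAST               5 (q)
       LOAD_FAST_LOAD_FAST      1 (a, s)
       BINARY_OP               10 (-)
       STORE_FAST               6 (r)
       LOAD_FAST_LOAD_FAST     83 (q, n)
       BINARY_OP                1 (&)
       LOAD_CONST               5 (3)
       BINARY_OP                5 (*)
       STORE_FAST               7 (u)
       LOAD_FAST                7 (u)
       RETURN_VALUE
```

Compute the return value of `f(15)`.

LOAD_FAST a → push 15. Stack: [15]
LOAD_CONST → push 11. Stack: [15, 11]
BINARY_OP // → 15 // 11 = 1. Stack: [1]
STORE_FAST s → s=1. Stack: []
LOAD_CONST → push 5. Stack: [5]
LOAD_FAST a → push 15. Stack: [5, 15]
BINARY_OP & → 5 & 15 = 5. Stack: [5]
STORE_FAST y → y=5. Stack: []
LOAD_FAST_LOAD_FAST a,s → push 15,1. Stack: [15, 1]
BINARY_OP * → 15 * 1 = 15. Stack: [15]
LOAD_CONST → push 6. Stack: [15, 6]
LOAD_FAST y → push 5. Stack: [15, 6, 5]
BINARY_OP * → 6 * 5 = 30. Stack: [15, 30]
BINARY_OP + → 15 + 30 = 45. Stack: [45]
STORE_FAST y → y=45. Stack: []
LOAD_CONST → push 12. Stack: [12]
LOAD_FAST a → push 15. Stack: [12, 15]
BINARY_OP % → 12 % 15 = 12. Stack: [12]
STORE_FAST n → n=12. Stack: []
LOAD_FAST_LOAD_FAST n,n → push 12,12. Stack: [12, 12]
BINARY_OP * → 12 * 12 = 144. Stack: [144]
LOAD_CONST → push 12. Stack: [144, 12]
BINARY_OP - → 144 - 12 = 132. Stack: [132]
STORE_FAST p → p=132. Stack: []
LOAD_FAST_LOAD_FAST s,s → push 1,1. Stack: [1, 1]
BINARY_OP % → 1 % 1 = 0. Stack: [0]
LOAD_FAST a → push 15. Stack: [0, 15]
BINARY_OP + → 0 + 15 = 15. Stack: [15]
STORE_FAST q → q=15. Stack: []
LOAD_FAST_LOAD_FAST a,s → push 15,1. Stack: [15, 1]
BINARY_OP - → 15 - 1 = 14. Stack: [14]
STORE_FAST r → r=14. Stack: []
LOAD_FAST_LOAD_FAST q,n → push 15,12. Stack: [15, 12]
BINARY_OP & → 15 & 12 = 12. Stack: [12]
LOAD_CONST → push 3. Stack: [12, 3]
BINARY_OP * → 12 * 3 = 36. Stack: [36]
STORE_FAST u → u=36. Stack: []
LOAD_FAST u → push 36. Stack: [36]
RETURN_VALUE → return 36.

36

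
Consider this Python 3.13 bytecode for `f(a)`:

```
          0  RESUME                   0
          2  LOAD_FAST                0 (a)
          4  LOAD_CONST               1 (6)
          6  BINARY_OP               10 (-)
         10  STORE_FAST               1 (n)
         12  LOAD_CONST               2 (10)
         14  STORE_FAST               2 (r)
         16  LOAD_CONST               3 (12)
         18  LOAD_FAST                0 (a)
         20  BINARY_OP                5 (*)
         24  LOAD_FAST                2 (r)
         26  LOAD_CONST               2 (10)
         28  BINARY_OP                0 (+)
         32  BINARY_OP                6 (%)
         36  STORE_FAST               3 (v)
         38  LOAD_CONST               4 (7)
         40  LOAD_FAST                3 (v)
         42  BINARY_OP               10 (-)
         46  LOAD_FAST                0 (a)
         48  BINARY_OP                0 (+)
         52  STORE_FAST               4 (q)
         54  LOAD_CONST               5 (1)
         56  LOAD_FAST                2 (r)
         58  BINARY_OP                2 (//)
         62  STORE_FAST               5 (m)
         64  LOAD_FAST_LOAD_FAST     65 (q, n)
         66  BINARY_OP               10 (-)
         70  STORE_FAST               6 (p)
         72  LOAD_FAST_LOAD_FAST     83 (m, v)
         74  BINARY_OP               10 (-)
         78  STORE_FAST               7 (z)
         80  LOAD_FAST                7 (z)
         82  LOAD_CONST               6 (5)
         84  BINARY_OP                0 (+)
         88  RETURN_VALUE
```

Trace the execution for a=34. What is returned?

LOAD_FAST a → push 34. Stack: [34]
LOAD_CONST → push 6. Stack: [34, 6]
BINARY_OP - → 34 - 6 = 28. Stack: [28]
STORE_FAST n → n=28. Stack: []
LOAD_CONST → push 10. Stack: [10]
STORE_FAST r → r=10. Stack: []
LOAD_CONST → push 12. Stack: [12]
LOAD_FAST a → push 34. Stack: [12, 34]
BINARY_OP * → 12 * 34 = 408. Stack: [408]
LOAD_FAST r → push 10. Stack: [408, 10]
LOAD_CONST → push 10. Stack: [408, 10, 10]
BINARY_OP + → 10 + 10 = 20. Stack: [408, 20]
BINARY_OP % → 408 % 20 = 8. Stack: [8]
STORE_FAST v → v=8. Stack: []
LOAD_CONST → push 7. Stack: [7]
LOAD_FAST v → push 8. Stack: [7, 8]
BINARY_OP - → 7 - 8 = -1. Stack: [-1]
LOAD_FAST a → push 34. Stack: [-1, 34]
BINARY_OP + → -1 + 34 = 33. Stack: [33]
STORE_FAST q → q=33. Stack: []
LOAD_CONST → push 1. Stack: [1]
LOAD_FAST r → push 10. Stack: [1, 10]
BINARY_OP // → 1 // 10 = 0. Stack: [0]
STORE_FAST m → m=0. Stack: []
LOAD_FAST_LOAD_FAST q,n → push 33,28. Stack: [33, 28]
BINARY_OP - → 33 - 28 = 5. Stack: [5]
STORE_FAST p → p=5. Stack: []
LOAD_FAST_LOAD_FAST m,v → push 0,8. Stack: [0, 8]
BINARY_OP - → 0 - 8 = -8. Stack: [-8]
STORE_FAST z → z=-8. Stack: []
LOAD_FAST z → push -8. Stack: [-8]
LOAD_CONST → push 5. Stack: [-8, 5]
BINARY_OP + → -8 + 5 = -3. Stack: [-3]
RETURN_VALUE → return -3.

-3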